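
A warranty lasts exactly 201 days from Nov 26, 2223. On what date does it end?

Nov has 30 days: +5 → Dec 1, 2223 (196 left).
Dec has 31 days: +31 → Jan 1, 2224 (165 left).
Jan has 31 days: +31 → Feb 1, 2224 (134 left).
Feb has 29 days: +29 → Mar 1, 2224 (105 left).
Mar has 31 days: +31 → Apr 1, 2224 (74 left).
Apr has 30 days: +30 → May 1, 2224 (44 left).
May has 31 days: +31 → Jun 1, 2224 (13 left).
+13 → Jun 14, 2224.

June 14, 2224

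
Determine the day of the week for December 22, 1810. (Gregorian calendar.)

Saturday

January 1, 1810 is a Monday.
Jan 1, 1810 → Feb 1, 1810: 31 days (January has 31).
Feb 1, 1810 → Mar 1, 1810: 28 days (February has 28).
Mar 1, 1810 → Apr 1, 1810: 31 days (March has 31).
Apr 1, 1810 → May 1, 1810: 30 days (April has 30).
May 1, 1810 → Jun 1, 1810: 31 days (May has 31).
Jun 1, 1810 → Jul 1, 1810: 30 days (June has 30).
Jul 1, 1810 → Aug 1, 1810: 31 days (July has 31).
Aug 1, 1810 → Sep 1, 1810: 31 days (August has 31).
Sep 1, 1810 → Oct 1, 1810: 30 days (September has 30).
Oct 1, 1810 → Nov 1, 1810: 31 days (October has 31).
Nov 1, 1810 → Dec 1, 1810: 30 days (November has 30).
Dec 1, 1810 → Dec 22, 1810: 21 days.
Total: 355 days.
355 mod 7 = 5, so Monday + 5 = Saturday.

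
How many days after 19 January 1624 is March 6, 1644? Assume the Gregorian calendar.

7352

Jan 19, 1624 → Jan 19, 1625: 366 days (Feb 29, 1624 is in that span).
Jan 19, 1625 → Jan 19, 1626: 365 days.
Jan 19, 1626 → Jan 19, 1627: 365 days.
Jan 19, 1627 → Jan 19, 1628: 365 days.
Jan 19, 1628 → Jan 19, 1629: 366 days (Feb 29, 1628 is in that span).
Jan 19, 1629 → Jan 19, 1630: 365 days.
Jan 19, 1630 → Jan 19, 1631: 365 days.
Jan 19, 1631 → Jan 19, 1632: 365 days.
Jan 19, 1632 → Jan 19, 1633: 366 days (Feb 29, 1632 is in that span).
Jan 19, 1633 → Jan 19, 1634: 365 days.
Jan 19, 1634 → Jan 19, 1635: 365 days.
Jan 19, 1635 → Jan 19, 1636: 365 days.
Jan 19, 1636 → Jan 19, 1637: 366 days (Feb 29, 1636 is in that span).
Jan 19, 1637 → Jan 19, 1638: 365 days.
Jan 19, 1638 → Jan 19, 1639: 365 days.
Jan 19, 1639 → Jan 19, 1640: 365 days.
Jan 19, 1640 → Jan 19, 1641: 366 days (Feb 29, 1640 is in that span).
Jan 19, 1641 → Jan 19, 1642: 365 days.
Jan 19, 1642 → Jan 19, 1643: 365 days.
Jan 19, 1643 → Jan 19, 1644: 365 days.
Jan 19, 1644 → Feb 19, 1644: 31 days (January has 31).
Feb 19, 1644 → Mar 6, 1644: 16 days.
Total: 7352 days.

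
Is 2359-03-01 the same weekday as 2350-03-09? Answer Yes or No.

From Mar 9, 2350 to Mar 1, 2359 is 3279 days.
3279 mod 7 = 3, so they are different weekdays.
(Mar 9, 2350 is a Thursday; Mar 1, 2359 is a Sunday.)

No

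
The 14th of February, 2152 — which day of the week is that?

Doomsday rule: the anchor day for the 2100s is Sunday. For year 52: 52÷12 = 4 r 4, and 4÷4 = 1, so 4+4+1 = 9.
Sunday + 9 ≡ Tuesday — that's 2152's doomsday.
In February the doomsday date is Feb 29 (2152 is a leap year (divisible by 4)).
Feb 14 is 15 days before Feb 29; 15 mod 7 = 1, so Tuesday − 1 = Monday.

Monday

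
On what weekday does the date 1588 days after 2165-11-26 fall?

First find the weekday of Nov 26, 2165. Doomsday rule: the anchor day for the 2100s is Sunday. For year 65: 65÷12 = 5 r 5, and 5÷4 = 1, so 5+5+1 = 11.
Sunday + 11 ≡ Thursday — that's 2165's doomsday.
In November the doomsday date is Nov 7.
Nov 26 is 19 days after Nov 7; 19 mod 7 = 5, so Thursday + 5 = Tuesday.
1588 mod 7 = 6, so 1588 days after a Tuesday is Tuesday + 6 = Monday.

Monday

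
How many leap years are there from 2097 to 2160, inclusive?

Multiples of 4 in [2097,2160]: 16.
Of those, multiples of 100: 1 (not leap unless ÷400).
Multiples of 400: 0.
Leap years = 16 − 1 + 0 = 15.

15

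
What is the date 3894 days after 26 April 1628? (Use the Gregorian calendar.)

+365 (one year) → Apr 26, 1629 (3529 left).
+365 (one year) → Apr 26, 1630 (3164 left).
+365 (one year) → Apr 26, 1631 (2799 left).
+366 (one year; includes Feb 29, 1632) → Apr 26, 1632 (2433 left).
+365 (one year) → Apr 26, 1633 (2068 left).
+365 (one year) → Apr 26, 1634 (1703 left).
+365 (one year) → Apr 26, 1635 (1338 left).
+366 (one year; includes Feb 29, 1636) → Apr 26, 1636 (972 left).
+365 (one year) → Apr 26, 1637 (607 left).
+365 (one year) → Apr 26, 1638 (242 left).
Apr has 30 days: +5 → May 1, 1638 (237 left).
May has 31 days: +31 → Jun 1, 1638 (206 left).
Jun has 30 days: +30 → Jul 1, 1638 (176 left).
Jul has 31 days: +31 → Aug 1, 1638 (145 left).
Aug has 31 days: +31 → Sep 1, 1638 (114 left).
Sep has 30 days: +30 → Oct 1, 1638 (84 left).
Oct has 31 days: +31 → Nov 1, 1638 (53 left).
Nov has 30 days: +30 → Dec 1, 1638 (23 left).
+23 → Dec 24, 1638.

December 24, 1638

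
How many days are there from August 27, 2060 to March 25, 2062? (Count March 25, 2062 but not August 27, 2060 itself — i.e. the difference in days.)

Aug 27, 2060 → Aug 27, 2061: 365 days.
Aug 27, 2061 → Sep 27, 2061: 31 days (August has 31).
Sep 27, 2061 → Oct 27, 2061: 30 days (September has 30).
Oct 27, 2061 → Nov 27, 2061: 31 days (October has 31).
Nov 27, 2061 → Dec 27, 2061: 30 days (November has 30).
Dec 27, 2061 → Jan 27, 2062: 31 days (December has 31).
Jan 27, 2062 → Feb 27, 2062: 31 days (January has 31).
Feb 27, 2062 → Mar 25, 2062: 26 days.
Total: 575 days.

575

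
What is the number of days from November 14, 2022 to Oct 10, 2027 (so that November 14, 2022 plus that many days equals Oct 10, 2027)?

Nov 14, 2022 → Nov 14, 2023: 365 days.
Nov 14, 2023 → Nov 14, 2024: 366 days (Feb 29, 2024 is in that span).
Nov 14, 2024 → Nov 14, 2025: 365 days.
Nov 14, 2025 → Nov 14, 2026: 365 days.
Nov 14, 2026 → Dec 14, 2026: 30 days (November has 30).
Dec 14, 2026 → Jan 14, 2027: 31 days (December has 31).
Jan 14, 2027 → Feb 14, 2027: 31 days (January has 31).
Feb 14, 2027 → Mar 14, 2027: 28 days (February has 28).
Mar 14, 2027 → Apr 14, 2027: 31 days (March has 31).
Apr 14, 2027 → May 14, 2027: 30 days (April has 30).
May 14, 2027 → Jun 14, 2027: 31 days (May has 31).
Jun 14, 2027 → Jul 14, 2027: 30 days (June has 30).
Jul 14, 2027 → Aug 14, 2027: 31 days (July has 31).
Aug 14, 2027 → Sep 14, 2027: 31 days (August has 31).
Sep 14, 2027 → Oct 10, 2027: 26 days.
Total: 1791 days.

1791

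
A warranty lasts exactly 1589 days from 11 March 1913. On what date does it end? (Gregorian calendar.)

July 17, 1917

+365 (one year) → Mar 11, 1914 (1224 left).
+365 (one year) → Mar 11, 1915 (859 left).
+366 (one year; includes Feb 29, 1916) → Mar 11, 1916 (493 left).
+365 (one year) → Mar 11, 1917 (128 left).
Mar has 31 days: +21 → Apr 1, 1917 (107 left).
Apr has 30 days: +30 → May 1, 1917 (77 left).
May has 31 days: +31 → Jun 1, 1917 (46 left).
Jun has 30 days: +30 → Jul 1, 1917 (16 left).
+16 → Jul 17, 1917.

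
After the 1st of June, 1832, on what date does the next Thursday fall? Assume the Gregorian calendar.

June 7, 1832

Jun 1, 1832 is a Friday.
From Friday to the next Thursday is 6 days.
Jun 1, 1832 + 6 = Jun 7, 1832.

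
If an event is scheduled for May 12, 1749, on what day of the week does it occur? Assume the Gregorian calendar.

Monday

Doomsday rule: the anchor day for the 1700s is Sunday. For year 49: 49÷12 = 4 r 1, and 1÷4 = 0, so 4+1+0 = 5.
Sunday + 5 ≡ Friday — that's 1749's doomsday.
In May the doomsday date is May 9.
May 12 is 3 days after May 9; 3 mod 7 = 3, so Friday + 3 = Monday.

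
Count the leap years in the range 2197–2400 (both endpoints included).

Multiples of 4 in [2197,2400]: 51.
Of those, multiples of 100: 3 (not leap unless ÷400).
Multiples of 400: 1.
Leap years = 51 − 3 + 1 = 49.

49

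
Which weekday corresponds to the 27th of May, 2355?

Friday

Doomsday rule: the anchor day for the 2300s is Wednesday. For year 55: 55÷12 = 4 r 7, and 7÷4 = 1, so 4+7+1 = 12.
Wednesday + 12 ≡ Monday — that's 2355's doomsday.
In May the doomsday date is May 9.
May 27 is 18 days after May 9; 18 mod 7 = 4, so Monday + 4 = Friday.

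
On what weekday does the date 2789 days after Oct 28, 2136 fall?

Wednesday

Oct 28, 2136 is a Sunday.
2789 mod 7 = 3, so 2789 days after a Sunday is Sunday + 3 = Wednesday.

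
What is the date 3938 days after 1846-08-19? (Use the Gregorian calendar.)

+365 (one year) → Aug 19, 1847 (3573 left).
+366 (one year; includes Feb 29, 1848) → Aug 19, 1848 (3207 left).
+365 (one year) → Aug 19, 1849 (2842 left).
+365 (one year) → Aug 19, 1850 (2477 left).
+365 (one year) → Aug 19, 1851 (2112 left).
+366 (one year; includes Feb 29, 1852) → Aug 19, 1852 (1746 left).
+365 (one year) → Aug 19, 1853 (1381 left).
+365 (one year) → Aug 19, 1854 (1016 left).
+365 (one year) → Aug 19, 1855 (651 left).
+366 (one year; includes Feb 29, 1856) → Aug 19, 1856 (285 left).
Aug has 31 days: +13 → Sep 1, 1856 (272 left).
Sep has 30 days: +30 → Oct 1, 1856 (242 left).
Oct has 31 days: +31 → Nov 1, 1856 (211 left).
Nov has 30 days: +30 → Dec 1, 1856 (181 left).
Dec has 31 days: +31 → Jan 1, 1857 (150 left).
Jan has 31 days: +31 → Feb 1, 1857 (119 left).
Feb has 28 days: +28 → Mar 1, 1857 (91 left).
Mar has 31 days: +31 → Apr 1, 1857 (60 left).
Apr has 30 days: +30 → May 1, 1857 (30 left).
+30 → May 31, 1857.

May 31, 1857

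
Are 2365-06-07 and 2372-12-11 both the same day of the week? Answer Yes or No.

From Jun 7, 2365 to Dec 11, 2372 is 2744 days.
2744 mod 7 = 0, so they are the same weekday.
(Jun 7, 2365 is a Monday; Dec 11, 2372 is a Monday.)

Yes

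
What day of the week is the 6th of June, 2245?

Friday

Doomsday rule: the anchor day for the 2200s is Friday. For year 45: 45÷12 = 3 r 9, and 9÷4 = 2, so 3+9+2 = 14.
Friday + 14 ≡ Friday — that's 2245's doomsday.
In June the doomsday date is Jun 6.
Jun 6 is the doomsday itself: Friday.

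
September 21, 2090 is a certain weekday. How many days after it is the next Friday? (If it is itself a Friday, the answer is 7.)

1

Sep 21, 2090 is a Thursday.
From Thursday to the next Friday is 1 day.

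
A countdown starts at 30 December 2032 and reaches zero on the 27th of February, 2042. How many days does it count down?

3346

Dec 30, 2032 → Dec 30, 2033: 365 days.
Dec 30, 2033 → Dec 30, 2034: 365 days.
Dec 30, 2034 → Dec 30, 2035: 365 days.
Dec 30, 2035 → Dec 30, 2036: 366 days (Feb 29, 2036 is in that span).
Dec 30, 2036 → Dec 30, 2037: 365 days.
Dec 30, 2037 → Dec 30, 2038: 365 days.
Dec 30, 2038 → Dec 30, 2039: 365 days.
Dec 30, 2039 → Dec 30, 2040: 366 days (Feb 29, 2040 is in that span).
Dec 30, 2040 → Dec 30, 2041: 365 days.
Dec 30, 2041 → Jan 30, 2042: 31 days (December has 31).
Jan 30, 2042 → Feb 27, 2042: 28 days.
Total: 3346 days.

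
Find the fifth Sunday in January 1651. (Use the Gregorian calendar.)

January 29, 1651

January 1, 1651 is a Sunday.
The first Sunday is therefore January 1 (same day).
The fifth Sunday is 1 + 4×7 = January 29.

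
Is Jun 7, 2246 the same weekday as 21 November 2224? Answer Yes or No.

From Nov 21, 2224 to Jun 7, 2246 is 7868 days.
7868 mod 7 = 0, so they are the same weekday.
(Nov 21, 2224 is a Sunday; Jun 7, 2246 is a Sunday.)

Yes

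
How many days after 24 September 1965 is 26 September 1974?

3289

Sep 24, 1965 → Sep 24, 1966: 365 days.
Sep 24, 1966 → Sep 24, 1967: 365 days.
Sep 24, 1967 → Sep 24, 1968: 366 days (Feb 29, 1968 is in that span).
Sep 24, 1968 → Sep 24, 1969: 365 days.
Sep 24, 1969 → Sep 24, 1970: 365 days.
Sep 24, 1970 → Sep 24, 1971: 365 days.
Sep 24, 1971 → Sep 24, 1972: 366 days (Feb 29, 1972 is in that span).
Sep 24, 1972 → Sep 24, 1973: 365 days.
Sep 24, 1973 → Oct 24, 1973: 30 days (September has 30).
Oct 24, 1973 → Nov 24, 1973: 31 days (October has 31).
Nov 24, 1973 → Dec 24, 1973: 30 days (November has 30).
Dec 24, 1973 → Jan 24, 1974: 31 days (December has 31).
Jan 24, 1974 → Feb 24, 1974: 31 days (January has 31).
Feb 24, 1974 → Mar 24, 1974: 28 days (February has 28).
Mar 24, 1974 → Apr 24, 1974: 31 days (March has 31).
Apr 24, 1974 → May 24, 1974: 30 days (April has 30).
May 24, 1974 → Jun 24, 1974: 31 days (May has 31).
Jun 24, 1974 → Jul 24, 1974: 30 days (June has 30).
Jul 24, 1974 → Aug 24, 1974: 31 days (July has 31).
Aug 24, 1974 → Sep 24, 1974: 31 days (August has 31).
Sep 24, 1974 → Sep 26, 1974: 2 days.
Total: 3289 days.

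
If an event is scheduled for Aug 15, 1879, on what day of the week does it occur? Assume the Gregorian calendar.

Friday

January 1, 1879 is a Wednesday.
Jan 1, 1879 → Feb 1, 1879: 31 days (January has 31).
Feb 1, 1879 → Mar 1, 1879: 28 days (February has 28).
Mar 1, 1879 → Apr 1, 1879: 31 days (March has 31).
Apr 1, 1879 → May 1, 1879: 30 days (April has 30).
May 1, 1879 → Jun 1, 1879: 31 days (May has 31).
Jun 1, 1879 → Jul 1, 1879: 30 days (June has 30).
Jul 1, 1879 → Aug 1, 1879: 31 days (July has 31).
Aug 1, 1879 → Aug 15, 1879: 14 days.
Total: 226 days.
226 mod 7 = 2, so Wednesday + 2 = Friday.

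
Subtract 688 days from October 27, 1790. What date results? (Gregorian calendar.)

−365 (one year) → Oct 27, 1789 (323 left).
−27 → Sep 30, 1789 (end of Sep, 30 days; 296 left).
−30 → Aug 31, 1789 (end of Aug, 31 days; 266 left).
−31 → Jul 31, 1789 (end of Jul, 31 days; 235 left).
−31 → Jun 30, 1789 (end of Jun, 30 days; 204 left).
−30 → May 31, 1789 (end of May, 31 days; 174 left).
−31 → Apr 30, 1789 (end of Apr, 30 days; 143 left).
−30 → Mar 31, 1789 (end of Mar, 31 days; 113 left).
−31 → Feb 28, 1789 (end of Feb, 28 days; 82 left).
−28 → Jan 31, 1789 (end of Jan, 31 days; 54 left).
−31 → Dec 31, 1788 (end of Dec, 31 days; 23 left).
−23 → Dec 8, 1788.

December 8, 1788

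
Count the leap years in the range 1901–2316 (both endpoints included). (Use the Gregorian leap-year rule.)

101

Multiples of 4 in [1901,2316]: 104.
Of those, multiples of 100: 4 (not leap unless ÷400).
Multiples of 400: 1.
Leap years = 104 − 4 + 1 = 101.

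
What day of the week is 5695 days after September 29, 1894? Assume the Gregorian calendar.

First find the weekday of Sep 29, 1894. Doomsday rule: the anchor day for the 1800s is Friday. For year 94: 94÷12 = 7 r 10, and 10÷4 = 2, so 7+10+2 = 19.
Friday + 19 ≡ Wednesday — that's 1894's doomsday.
In September the doomsday date is Sep 5.
Sep 29 is 24 days after Sep 5; 24 mod 7 = 3, so Wednesday + 3 = Saturday.
5695 mod 7 = 4, so 5695 days after a Saturday is Saturday + 4 = Wednesday.

Wednesday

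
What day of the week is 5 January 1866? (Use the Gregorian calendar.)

Doomsday rule: the anchor day for the 1800s is Friday. For year 66: 66÷12 = 5 r 6, and 6÷4 = 1, so 5+6+1 = 12.
Friday + 12 ≡ Wednesday — that's 1866's doomsday.
In January the doomsday date is Jan 3 (1866 is not a leap year).
Jan 5 is 2 days after Jan 3; 2 mod 7 = 2, so Wednesday + 2 = Friday.

Friday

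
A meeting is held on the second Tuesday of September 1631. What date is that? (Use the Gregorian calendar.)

September 9, 1631

September 1, 1631 is a Monday.
The first Tuesday is therefore September 2 (1 days later).
The second Tuesday is 2 + 1×7 = September 9.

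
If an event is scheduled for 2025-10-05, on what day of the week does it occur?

Sunday

Doomsday rule: the anchor day for the 2000s is Tuesday. For year 25: 25÷12 = 2 r 1, and 1÷4 = 0, so 2+1+0 = 3.
Tuesday + 3 ≡ Friday — that's 2025's doomsday.
In October the doomsday date is Oct 10.
Oct 5 is 5 days before Oct 10; 5 mod 7 = 5, so Friday − 5 = Sunday.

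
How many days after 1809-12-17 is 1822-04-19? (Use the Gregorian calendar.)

Dec 17, 1809 → Dec 17, 1810: 365 days.
Dec 17, 1810 → Dec 17, 1811: 365 days.
Dec 17, 1811 → Dec 17, 1812: 366 days (Feb 29, 1812 is in that span).
Dec 17, 1812 → Dec 17, 1813: 365 days.
Dec 17, 1813 → Dec 17, 1814: 365 days.
Dec 17, 1814 → Dec 17, 1815: 365 days.
Dec 17, 1815 → Dec 17, 1816: 366 days (Feb 29, 1816 is in that span).
Dec 17, 1816 → Dec 17, 1817: 365 days.
Dec 17, 1817 → Dec 17, 1818: 365 days.
Dec 17, 1818 → Dec 17, 1819: 365 days.
Dec 17, 1819 → Dec 17, 1820: 366 days (Feb 29, 1820 is in that span).
Dec 17, 1820 → Dec 17, 1821: 365 days.
Dec 17, 1821 → Jan 17, 1822: 31 days (December has 31).
Jan 17, 1822 → Feb 17, 1822: 31 days (January has 31).
Feb 17, 1822 → Mar 17, 1822: 28 days (February has 28).
Mar 17, 1822 → Apr 17, 1822: 31 days (March has 31).
Apr 17, 1822 → Apr 19, 1822: 2 days.
Total: 4506 days.

4506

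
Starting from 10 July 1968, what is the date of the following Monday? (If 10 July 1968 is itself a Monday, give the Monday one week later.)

July 15, 1968

Jul 10, 1968 is a Wednesday.
From Wednesday to the next Monday is 5 days.
Jul 10, 1968 + 5 = Jul 15, 1968.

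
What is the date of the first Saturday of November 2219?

November 6, 2219

November 1, 2219 is a Monday.
The first Saturday is therefore November 6 (5 days later).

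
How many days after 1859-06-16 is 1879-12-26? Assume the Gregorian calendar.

7498

Jun 16, 1859 → Jun 16, 1860: 366 days (Feb 29, 1860 is in that span).
Jun 16, 1860 → Jun 16, 1861: 365 days.
Jun 16, 1861 → Jun 16, 1862: 365 days.
Jun 16, 1862 → Jun 16, 1863: 365 days.
Jun 16, 1863 → Jun 16, 1864: 366 days (Feb 29, 1864 is in that span).
Jun 16, 1864 → Jun 16, 1865: 365 days.
Jun 16, 1865 → Jun 16, 1866: 365 days.
Jun 16, 1866 → Jun 16, 1867: 365 days.
Jun 16, 1867 → Jun 16, 1868: 366 days (Feb 29, 1868 is in that span).
Jun 16, 1868 → Jun 16, 1869: 365 days.
Jun 16, 1869 → Jun 16, 1870: 365 days.
Jun 16, 1870 → Jun 16, 1871: 365 days.
Jun 16, 1871 → Jun 16, 1872: 366 days (Feb 29, 1872 is in that span).
Jun 16, 1872 → Jun 16, 1873: 365 days.
Jun 16, 1873 → Jun 16, 1874: 365 days.
Jun 16, 1874 → Jun 16, 1875: 365 days.
Jun 16, 1875 → Jun 16, 1876: 366 days (Feb 29, 1876 is in that span).
Jun 16, 1876 → Jun 16, 1877: 365 days.
Jun 16, 1877 → Jun 16, 1878: 365 days.
Jun 16, 1878 → Jun 16, 1879: 365 days.
Jun 16, 1879 → Jul 16, 1879: 30 days (June has 30).
Jul 16, 1879 → Aug 16, 1879: 31 days (July has 31).
Aug 16, 1879 → Sep 16, 1879: 31 days (August has 31).
Sep 16, 1879 → Oct 16, 1879: 30 days (September has 30).
Oct 16, 1879 → Nov 16, 1879: 31 days (October has 31).
Nov 16, 1879 → Dec 16, 1879: 30 days (November has 30).
Dec 16, 1879 → Dec 26, 1879: 10 days.
Total: 7498 days.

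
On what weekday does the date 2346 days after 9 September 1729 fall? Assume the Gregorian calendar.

Sep 9, 1729 is a Friday.
2346 mod 7 = 1, so 2346 days after a Friday is Friday + 1 = Saturday.

Saturday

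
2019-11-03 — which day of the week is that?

Doomsday rule: the anchor day for the 2000s is Tuesday. For year 19: 19÷12 = 1 r 7, and 7÷4 = 1, so 1+7+1 = 9.
Tuesday + 9 ≡ Thursday — that's 2019's doomsday.
In November the doomsday date is Nov 7.
Nov 3 is 4 days before Nov 7; 4 mod 7 = 4, so Thursday − 4 = Sunday.

Sunday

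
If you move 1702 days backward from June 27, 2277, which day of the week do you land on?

Jun 27, 2277 is a Wednesday.
1702 mod 7 = 1, so 1702 days before a Wednesday is Wednesday − 1 = Tuesday.

Tuesday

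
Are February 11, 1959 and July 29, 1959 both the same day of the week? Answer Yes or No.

From Feb 11, 1959 to Jul 29, 1959 is 168 days.
168 mod 7 = 0, so they are the same weekday.
(Feb 11, 1959 is a Wednesday; Jul 29, 1959 is a Wednesday.)

Yes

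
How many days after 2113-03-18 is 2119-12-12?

Mar 18, 2113 → Mar 18, 2114: 365 days.
Mar 18, 2114 → Mar 18, 2115: 365 days.
Mar 18, 2115 → Mar 18, 2116: 366 days (Feb 29, 2116 is in that span).
Mar 18, 2116 → Mar 18, 2117: 365 days.
Mar 18, 2117 → Mar 18, 2118: 365 days.
Mar 18, 2118 → Mar 18, 2119: 365 days.
Mar 18, 2119 → Apr 18, 2119: 31 days (March has 31).
Apr 18, 2119 → May 18, 2119: 30 days (April has 30).
May 18, 2119 → Jun 18, 2119: 31 days (May has 31).
Jun 18, 2119 → Jul 18, 2119: 30 days (June has 30).
Jul 18, 2119 → Aug 18, 2119: 31 days (July has 31).
Aug 18, 2119 → Sep 18, 2119: 31 days (August has 31).
Sep 18, 2119 → Oct 18, 2119: 30 days (September has 30).
Oct 18, 2119 → Nov 18, 2119: 31 days (October has 31).
Nov 18, 2119 → Dec 12, 2119: 24 days.
Total: 2460 days.

2460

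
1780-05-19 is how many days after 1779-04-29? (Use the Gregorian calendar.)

386

Apr 29, 1779 → May 29, 1779: 30 days (April has 30).
May 29, 1779 → Jun 29, 1779: 31 days (May has 31).
Jun 29, 1779 → Jul 29, 1779: 30 days (June has 30).
Jul 29, 1779 → Aug 29, 1779: 31 days (July has 31).
Aug 29, 1779 → Sep 29, 1779: 31 days (August has 31).
Sep 29, 1779 → Oct 29, 1779: 30 days (September has 30).
Oct 29, 1779 → Nov 29, 1779: 31 days (October has 31).
Nov 29, 1779 → Dec 29, 1779: 30 days (November has 30).
Dec 29, 1779 → Jan 29, 1780: 31 days (December has 31).
Jan 29, 1780 → Feb 29, 1780: 31 days (January has 31).
Feb 29, 1780 → Mar 29, 1780: 29 days (February has 29).
Mar 29, 1780 → Apr 29, 1780: 31 days (March has 31).
Apr 29, 1780 → May 19, 1780: 20 days.
Total: 386 days.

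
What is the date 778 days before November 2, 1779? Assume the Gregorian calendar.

−365 (one year) → Nov 2, 1778 (413 left).
−365 (one year) → Nov 2, 1777 (48 left).
−2 → Oct 31, 1777 (end of Oct, 31 days; 46 left).
−31 → Sep 30, 1777 (end of Sep, 30 days; 15 left).
−15 → Sep 15, 1777.

September 15, 1777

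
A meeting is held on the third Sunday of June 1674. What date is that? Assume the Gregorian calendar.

June 1, 1674 is a Friday.
The first Sunday is therefore June 3 (2 days later).
The third Sunday is 3 + 2×7 = June 17.

June 17, 1674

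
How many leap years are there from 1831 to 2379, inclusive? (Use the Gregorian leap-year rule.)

133

Multiples of 4 in [1831,2379]: 137.
Of those, multiples of 100: 5 (not leap unless ÷400).
Multiples of 400: 1.
Leap years = 137 − 5 + 1 = 133.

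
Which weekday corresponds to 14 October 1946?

Monday

January 1, 1946 is a Tuesday.
Jan 1, 1946 → Feb 1, 1946: 31 days (January has 31).
Feb 1, 1946 → Mar 1, 1946: 28 days (February has 28).
Mar 1, 1946 → Apr 1, 1946: 31 days (March has 31).
Apr 1, 1946 → May 1, 1946: 30 days (April has 30).
May 1, 1946 → Jun 1, 1946: 31 days (May has 31).
Jun 1, 1946 → Jul 1, 1946: 30 days (June has 30).
Jul 1, 1946 → Aug 1, 1946: 31 days (July has 31).
Aug 1, 1946 → Sep 1, 1946: 31 days (August has 31).
Sep 1, 1946 → Oct 1, 1946: 30 days (September has 30).
Oct 1, 1946 → Oct 14, 1946: 13 days.
Total: 286 days.
286 mod 7 = 6, so Tuesday + 6 = Monday.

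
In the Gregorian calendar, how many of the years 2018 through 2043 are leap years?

Multiples of 4 in [2018,2043]: 6.
Of those, multiples of 100: 0 (not leap unless ÷400).
Multiples of 400: 0.
Leap years = 6 − 0 + 0 = 6.

6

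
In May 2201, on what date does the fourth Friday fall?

May 1, 2201 is a Friday.
The first Friday is therefore May 1 (same day).
The fourth Friday is 1 + 3×7 = May 22.

May 22, 2201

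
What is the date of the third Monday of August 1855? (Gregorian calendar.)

August 1, 1855 is a Wednesday.
The first Monday is therefore August 6 (5 days later).
The third Monday is 6 + 2×7 = August 20.

August 20, 1855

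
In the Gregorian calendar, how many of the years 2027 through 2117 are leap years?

22

Multiples of 4 in [2027,2117]: 23.
Of those, multiples of 100: 1 (not leap unless ÷400).
Multiples of 400: 0.
Leap years = 23 − 1 + 0 = 22.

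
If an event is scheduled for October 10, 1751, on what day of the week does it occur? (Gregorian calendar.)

Doomsday rule: the anchor day for the 1700s is Sunday. For year 51: 51÷12 = 4 r 3, and 3÷4 = 0, so 4+3+0 = 7.
Sunday + 7 ≡ Sunday — that's 1751's doomsday.
In October the doomsday date is Oct 10.
Oct 10 is the doomsday itself: Sunday.

Sunday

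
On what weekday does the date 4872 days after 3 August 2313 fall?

Sunday

Aug 3, 2313 is a Sunday.
4872 mod 7 = 0, so 4872 days after a Sunday is Sunday + 0 = Sunday.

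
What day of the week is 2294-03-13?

Doomsday rule: the anchor day for the 2200s is Friday. For year 94: 94÷12 = 7 r 10, and 10÷4 = 2, so 7+10+2 = 19.
Friday + 19 ≡ Wednesday — that's 2294's doomsday.
In March the doomsday date is Mar 14.
Mar 13 is 1 day before Mar 14; 1 mod 7 = 1, so Wednesday − 1 = Tuesday.

Tuesday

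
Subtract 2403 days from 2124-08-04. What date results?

−366 (one year; includes Feb 29, 2124) → Aug 4, 2123 (2037 left).
−365 (one year) → Aug 4, 2122 (1672 left).
−365 (one year) → Aug 4, 2121 (1307 left).
−365 (one year) → Aug 4, 2120 (942 left).
−366 (one year; includes Feb 29, 2120) → Aug 4, 2119 (576 left).
−365 (one year) → Aug 4, 2118 (211 left).
−4 → Jul 31, 2118 (end of Jul, 31 days; 207 left).
−31 → Jun 30, 2118 (end of Jun, 30 days; 176 left).
−30 → May 31, 2118 (end of May, 31 days; 146 left).
−31 → Apr 30, 2118 (end of Apr, 30 days; 115 left).
−30 → Mar 31, 2118 (end of Mar, 31 days; 85 left).
−31 → Feb 28, 2118 (end of Feb, 28 days; 54 left).
−28 → Jan 31, 2118 (end of Jan, 31 days; 26 left).
−26 → Jan 5, 2118.

January 5, 2118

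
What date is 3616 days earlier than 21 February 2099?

March 29, 2089

−365 (one year) → Feb 21, 2098 (3251 left).
−365 (one year) → Feb 21, 2097 (2886 left).
−366 (one year; includes Feb 29, 2096) → Feb 21, 2096 (2520 left).
−365 (one year) → Feb 21, 2095 (2155 left).
−365 (one year) → Feb 21, 2094 (1790 left).
−365 (one year) → Feb 21, 2093 (1425 left).
−366 (one year; includes Feb 29, 2092) → Feb 21, 2092 (1059 left).
−365 (one year) → Feb 21, 2091 (694 left).
−365 (one year) → Feb 21, 2090 (329 left).
−21 → Jan 31, 2090 (end of Jan, 31 days; 308 left).
−31 → Dec 31, 2089 (end of Dec, 31 days; 277 left).
−31 → Nov 30, 2089 (end of Nov, 30 days; 246 left).
−30 → Oct 31, 2089 (end of Oct, 31 days; 216 left).
−31 → Sep 30, 2089 (end of Sep, 30 days; 185 left).
−30 → Aug 31, 2089 (end of Aug, 31 days; 155 left).
−31 → Jul 31, 2089 (end of Jul, 31 days; 124 left).
−31 → Jun 30, 2089 (end of Jun, 30 days; 93 left).
−30 → May 31, 2089 (end of May, 31 days; 63 left).
−31 → Apr 30, 2089 (end of Apr, 30 days; 32 left).
−30 → Mar 31, 2089 (end of Mar, 31 days; 2 left).
−2 → Mar 29, 2089.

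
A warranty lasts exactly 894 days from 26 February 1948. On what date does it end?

August 8, 1950

+366 (one year; includes Feb 29, 1948) → Feb 26, 1949 (528 left).
+365 (one year) → Feb 26, 1950 (163 left).
Feb has 28 days: +3 → Mar 1, 1950 (160 left).
Mar has 31 days: +31 → Apr 1, 1950 (129 left).
Apr has 30 days: +30 → May 1, 1950 (99 left).
May has 31 days: +31 → Jun 1, 1950 (68 left).
Jun has 30 days: +30 → Jul 1, 1950 (38 left).
Jul has 31 days: +31 → Aug 1, 1950 (7 left).
+7 → Aug 8, 1950.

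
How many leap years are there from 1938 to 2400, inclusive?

Multiples of 4 in [1938,2400]: 116.
Of those, multiples of 100: 5 (not leap unless ÷400).
Multiples of 400: 2.
Leap years = 116 − 5 + 2 = 113.

113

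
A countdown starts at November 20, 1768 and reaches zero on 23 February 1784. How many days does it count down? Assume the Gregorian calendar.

Nov 20, 1768 → Nov 20, 1769: 365 days.
Nov 20, 1769 → Nov 20, 1770: 365 days.
Nov 20, 1770 → Nov 20, 1771: 365 days.
Nov 20, 1771 → Nov 20, 1772: 366 days (Feb 29, 1772 is in that span).
Nov 20, 1772 → Nov 20, 1773: 365 days.
Nov 20, 1773 → Nov 20, 1774: 365 days.
Nov 20, 1774 → Nov 20, 1775: 365 days.
Nov 20, 1775 → Nov 20, 1776: 366 days (Feb 29, 1776 is in that span).
Nov 20, 1776 → Nov 20, 1777: 365 days.
Nov 20, 1777 → Nov 20, 1778: 365 days.
Nov 20, 1778 → Nov 20, 1779: 365 days.
Nov 20, 1779 → Nov 20, 1780: 366 days (Feb 29, 1780 is in that span).
Nov 20, 1780 → Nov 20, 1781: 365 days.
Nov 20, 1781 → Nov 20, 1782: 365 days.
Nov 20, 1782 → Nov 20, 1783: 365 days.
Nov 20, 1783 → Dec 20, 1783: 30 days (November has 30).
Dec 20, 1783 → Jan 20, 1784: 31 days (December has 31).
Jan 20, 1784 → Feb 20, 1784: 31 days (January has 31).
Feb 20, 1784 → Feb 23, 1784: 3 days.
Total: 5573 days.

5573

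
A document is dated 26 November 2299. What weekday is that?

Doomsday rule: the anchor day for the 2200s is Friday. For year 99: 99÷12 = 8 r 3, and 3÷4 = 0, so 8+3+0 = 11.
Friday + 11 ≡ Tuesday — that's 2299's doomsday.
In November the doomsday date is Nov 7.
Nov 26 is 19 days after Nov 7; 19 mod 7 = 5, so Tuesday + 5 = Sunday.

Sunday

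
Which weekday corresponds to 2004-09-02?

Thursday

Doomsday rule: the anchor day for the 2000s is Tuesday. For year 04: 4÷12 = 0 r 4, and 4÷4 = 1, so 0+4+1 = 5.
Tuesday + 5 ≡ Sunday — that's 2004's doomsday.
In September the doomsday date is Sep 5.
Sep 2 is 3 days before Sep 5; 3 mod 7 = 3, so Sunday − 3 = Thursday.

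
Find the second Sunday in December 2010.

December 1, 2010 is a Wednesday.
The first Sunday is therefore December 5 (4 days later).
The second Sunday is 5 + 1×7 = December 12.

December 12, 2010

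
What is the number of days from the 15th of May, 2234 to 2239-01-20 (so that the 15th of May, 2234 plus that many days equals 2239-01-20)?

May 15, 2234 → May 15, 2235: 365 days.
May 15, 2235 → May 15, 2236: 366 days (Feb 29, 2236 is in that span).
May 15, 2236 → May 15, 2237: 365 days.
May 15, 2237 → May 15, 2238: 365 days.
May 15, 2238 → Jun 15, 2238: 31 days (May has 31).
Jun 15, 2238 → Jul 15, 2238: 30 days (June has 30).
Jul 15, 2238 → Aug 15, 2238: 31 days (July has 31).
Aug 15, 2238 → Sep 15, 2238: 31 days (August has 31).
Sep 15, 2238 → Oct 15, 2238: 30 days (September has 30).
Oct 15, 2238 → Nov 15, 2238: 31 days (October has 31).
Nov 15, 2238 → Dec 15, 2238: 30 days (November has 30).
Dec 15, 2238 → Jan 15, 2239: 31 days (December has 31).
Jan 15, 2239 → Jan 20, 2239: 5 days.
Total: 1711 days.

1711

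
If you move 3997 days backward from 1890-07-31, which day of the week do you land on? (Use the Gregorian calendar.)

Thursday

Jul 31, 1890 is a Thursday.
3997 mod 7 = 0, so 3997 days before a Thursday is Thursday − 0 = Thursday.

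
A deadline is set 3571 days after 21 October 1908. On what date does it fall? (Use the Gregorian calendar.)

+365 (one year) → Oct 21, 1909 (3206 left).
+365 (one year) → Oct 21, 1910 (2841 left).
+365 (one year) → Oct 21, 1911 (2476 left).
+366 (one year; includes Feb 29, 1912) → Oct 21, 1912 (2110 left).
+365 (one year) → Oct 21, 1913 (1745 left).
+365 (one year) → Oct 21, 1914 (1380 left).
+365 (one year) → Oct 21, 1915 (1015 left).
+366 (one year; includes Feb 29, 1916) → Oct 21, 1916 (649 left).
+365 (one year) → Oct 21, 1917 (284 left).
Oct has 31 days: +11 → Nov 1, 1917 (273 left).
Nov has 30 days: +30 → Dec 1, 1917 (243 left).
Dec has 31 days: +31 → Jan 1, 1918 (212 left).
Jan has 31 days: +31 → Feb 1, 1918 (181 left).
Feb has 28 days: +28 → Mar 1, 1918 (153 left).
Mar has 31 days: +31 → Apr 1, 1918 (122 left).
Apr has 30 days: +30 → May 1, 1918 (92 left).
May has 31 days: +31 → Jun 1, 1918 (61 left).
Jun has 30 days: +30 → Jul 1, 1918 (31 left).
Jul has 31 days: +31 → Aug 1, 1918 (0 left).

August 1, 1918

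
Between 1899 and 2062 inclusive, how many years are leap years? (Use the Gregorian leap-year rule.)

40

Multiples of 4 in [1899,2062]: 41.
Of those, multiples of 100: 2 (not leap unless ÷400).
Multiples of 400: 1.
Leap years = 41 − 2 + 1 = 40.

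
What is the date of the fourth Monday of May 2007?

May 1, 2007 is a Tuesday.
The first Monday is therefore May 7 (6 days later).
The fourth Monday is 7 + 3×7 = May 28.

May 28, 2007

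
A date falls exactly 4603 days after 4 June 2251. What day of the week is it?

Sunday

First find the weekday of Jun 4, 2251. Doomsday rule: the anchor day for the 2200s is Friday. For year 51: 51÷12 = 4 r 3, and 3÷4 = 0, so 4+3+0 = 7.
Friday + 7 ≡ Friday — that's 2251's doomsday.
In June the doomsday date is Jun 6.
Jun 4 is 2 days before Jun 6; 2 mod 7 = 2, so Friday − 2 = Wednesday.
4603 mod 7 = 4, so 4603 days after a Wednesday is Wednesday + 4 = Sunday.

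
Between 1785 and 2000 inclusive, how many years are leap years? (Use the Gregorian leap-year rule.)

Multiples of 4 in [1785,2000]: 54.
Of those, multiples of 100: 3 (not leap unless ÷400).
Multiples of 400: 1.
Leap years = 54 − 3 + 1 = 52.

52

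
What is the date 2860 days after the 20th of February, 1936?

December 20, 1943

+366 (one year; includes Feb 29, 1936) → Feb 20, 1937 (2494 left).
+365 (one year) → Feb 20, 1938 (2129 left).
+365 (one year) → Feb 20, 1939 (1764 left).
+365 (one year) → Feb 20, 1940 (1399 left).
+366 (one year; includes Feb 29, 1940) → Feb 20, 1941 (1033 left).
+365 (one year) → Feb 20, 1942 (668 left).
+365 (one year) → Feb 20, 1943 (303 left).
Feb has 28 days: +9 → Mar 1, 1943 (294 left).
Mar has 31 days: +31 → Apr 1, 1943 (263 left).
Apr has 30 days: +30 → May 1, 1943 (233 left).
May has 31 days: +31 → Jun 1, 1943 (202 left).
Jun has 30 days: +30 → Jul 1, 1943 (172 left).
Jul has 31 days: +31 → Aug 1, 1943 (141 left).
Aug has 31 days: +31 → Sep 1, 1943 (110 left).
Sep has 30 days: +30 → Oct 1, 1943 (80 left).
Oct has 31 days: +31 → Nov 1, 1943 (49 left).
Nov has 30 days: +30 → Dec 1, 1943 (19 left).
+19 → Dec 20, 1943.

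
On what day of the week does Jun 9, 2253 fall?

Doomsday rule: the anchor day for the 2200s is Friday. For year 53: 53÷12 = 4 r 5, and 5÷4 = 1, so 4+5+1 = 10.
Friday + 10 ≡ Monday — that's 2253's doomsday.
In June the doomsday date is Jun 6.
Jun 9 is 3 days after Jun 6; 3 mod 7 = 3, so Monday + 3 = Thursday.

Thursday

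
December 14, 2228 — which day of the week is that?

Sunday

Doomsday rule: the anchor day for the 2200s is Friday. For year 28: 28÷12 = 2 r 4, and 4÷4 = 1, so 2+4+1 = 7.
Friday + 7 ≡ Friday — that's 2228's doomsday.
In December the doomsday date is Dec 12.
Dec 14 is 2 days after Dec 12; 2 mod 7 = 2, so Friday + 2 = Sunday.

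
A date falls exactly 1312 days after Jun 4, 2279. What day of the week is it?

First find the weekday of Jun 4, 2279. Doomsday rule: the anchor day for the 2200s is Friday. For year 79: 79÷12 = 6 r 7, and 7÷4 = 1, so 6+7+1 = 14.
Friday + 14 ≡ Friday — that's 2279's doomsday.
In June the doomsday date is Jun 6.
Jun 4 is 2 days before Jun 6; 2 mod 7 = 2, so Friday − 2 = Wednesday.
1312 mod 7 = 3, so 1312 days after a Wednesday is Wednesday + 3 = Saturday.

Saturday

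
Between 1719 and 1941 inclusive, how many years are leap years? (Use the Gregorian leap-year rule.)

54

Multiples of 4 in [1719,1941]: 56.
Of those, multiples of 100: 2 (not leap unless ÷400).
Multiples of 400: 0.
Leap years = 56 − 2 + 0 = 54.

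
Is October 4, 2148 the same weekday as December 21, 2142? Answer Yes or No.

From Dec 21, 2142 to Oct 4, 2148 is 2114 days.
2114 mod 7 = 0, so they are the same weekday.
(Dec 21, 2142 is a Friday; Oct 4, 2148 is a Friday.)

Yes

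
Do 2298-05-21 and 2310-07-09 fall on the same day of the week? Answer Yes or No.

Yes

From May 21, 2298 to Jul 9, 2310 is 4431 days.
4431 mod 7 = 0, so they are the same weekday.
(May 21, 2298 is a Saturday; Jul 9, 2310 is a Saturday.)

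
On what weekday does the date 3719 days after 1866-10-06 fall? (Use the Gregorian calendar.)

Monday

Oct 6, 1866 is a Saturday.
3719 mod 7 = 2, so 3719 days after a Saturday is Saturday + 2 = Monday.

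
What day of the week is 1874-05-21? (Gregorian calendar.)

Thursday

Doomsday rule: the anchor day for the 1800s is Friday. For year 74: 74÷12 = 6 r 2, and 2÷4 = 0, so 6+2+0 = 8.
Friday + 8 ≡ Saturday — that's 1874's doomsday.
In May the doomsday date is May 9.
May 21 is 12 days after May 9; 12 mod 7 = 5, so Saturday + 5 = Thursday.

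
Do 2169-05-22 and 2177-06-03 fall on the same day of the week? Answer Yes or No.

No

From May 22, 2169 to Jun 3, 2177 is 2934 days.
2934 mod 7 = 1, so they are different weekdays.
(May 22, 2169 is a Monday; Jun 3, 2177 is a Tuesday.)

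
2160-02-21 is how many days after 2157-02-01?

1115

Feb 1, 2157 → Feb 1, 2158: 365 days.
Feb 1, 2158 → Feb 1, 2159: 365 days.
Feb 1, 2159 → Mar 1, 2159: 28 days (February has 28).
Mar 1, 2159 → Apr 1, 2159: 31 days (March has 31).
Apr 1, 2159 → May 1, 2159: 30 days (April has 30).
May 1, 2159 → Jun 1, 2159: 31 days (May has 31).
Jun 1, 2159 → Jul 1, 2159: 30 days (June has 30).
Jul 1, 2159 → Aug 1, 2159: 31 days (July has 31).
Aug 1, 2159 → Sep 1, 2159: 31 days (August has 31).
Sep 1, 2159 → Oct 1, 2159: 30 days (September has 30).
Oct 1, 2159 → Nov 1, 2159: 31 days (October has 31).
Nov 1, 2159 → Dec 1, 2159: 30 days (November has 30).
Dec 1, 2159 → Jan 1, 2160: 31 days (December has 31).
Jan 1, 2160 → Feb 1, 2160: 31 days (January has 31).
Feb 1, 2160 → Feb 21, 2160: 20 days.
Total: 1115 days.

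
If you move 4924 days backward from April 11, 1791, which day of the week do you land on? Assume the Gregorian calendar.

Apr 11, 1791 is a Monday.
4924 mod 7 = 3, so 4924 days before a Monday is Monday − 3 = Friday.

Friday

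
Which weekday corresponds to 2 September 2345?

Doomsday rule: the anchor day for the 2300s is Wednesday. For year 45: 45÷12 = 3 r 9, and 9÷4 = 2, so 3+9+2 = 14.
Wednesday + 14 ≡ Wednesday — that's 2345's doomsday.
In September the doomsday date is Sep 5.
Sep 2 is 3 days before Sep 5; 3 mod 7 = 3, so Wednesday − 3 = Sunday.

Sunday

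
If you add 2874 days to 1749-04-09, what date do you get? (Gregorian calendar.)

+365 (one year) → Apr 9, 1750 (2509 left).
+365 (one year) → Apr 9, 1751 (2144 left).
+366 (one year; includes Feb 29, 1752) → Apr 9, 1752 (1778 left).
+365 (one year) → Apr 9, 1753 (1413 left).
+365 (one year) → Apr 9, 1754 (1048 left).
+365 (one year) → Apr 9, 1755 (683 left).
+366 (one year; includes Feb 29, 1756) → Apr 9, 1756 (317 left).
Apr has 30 days: +22 → May 1, 1756 (295 left).
May has 31 days: +31 → Jun 1, 1756 (264 left).
Jun has 30 days: +30 → Jul 1, 1756 (234 left).
Jul has 31 days: +31 → Aug 1, 1756 (203 left).
Aug has 31 days: +31 → Sep 1, 1756 (172 left).
Sep has 30 days: +30 → Oct 1, 1756 (142 left).
Oct has 31 days: +31 → Nov 1, 1756 (111 left).
Nov has 30 days: +30 → Dec 1, 1756 (81 left).
Dec has 31 days: +31 → Jan 1, 1757 (50 left).
Jan has 31 days: +31 → Feb 1, 1757 (19 left).
+19 → Feb 20, 1757.

February 20, 1757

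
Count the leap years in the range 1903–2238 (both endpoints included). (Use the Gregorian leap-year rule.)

Multiples of 4 in [1903,2238]: 84.
Of those, multiples of 100: 3 (not leap unless ÷400).
Multiples of 400: 1.
Leap years = 84 − 3 + 1 = 82.

82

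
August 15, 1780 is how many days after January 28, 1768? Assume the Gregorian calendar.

Jan 28, 1768 → Jan 28, 1769: 366 days (Feb 29, 1768 is in that span).
Jan 28, 1769 → Jan 28, 1770: 365 days.
Jan 28, 1770 → Jan 28, 1771: 365 days.
Jan 28, 1771 → Jan 28, 1772: 365 days.
Jan 28, 1772 → Jan 28, 1773: 366 days (Feb 29, 1772 is in that span).
Jan 28, 1773 → Jan 28, 1774: 365 days.
Jan 28, 1774 → Jan 28, 1775: 365 days.
Jan 28, 1775 → Jan 28, 1776: 365 days.
Jan 28, 1776 → Jan 28, 1777: 366 days (Feb 29, 1776 is in that span).
Jan 28, 1777 → Jan 28, 1778: 365 days.
Jan 28, 1778 → Jan 28, 1779: 365 days.
Jan 28, 1779 → Jan 28, 1780: 365 days.
Jan 28, 1780 → Feb 28, 1780: 31 days (January has 31).
Feb 28, 1780 → Mar 28, 1780: 29 days (February has 29).
Mar 28, 1780 → Apr 28, 1780: 31 days (March has 31).
Apr 28, 1780 → May 28, 1780: 30 days (April has 30).
May 28, 1780 → Jun 28, 1780: 31 days (May has 31).
Jun 28, 1780 → Jul 28, 1780: 30 days (June has 30).
Jul 28, 1780 → Aug 15, 1780: 18 days.
Total: 4583 days.

4583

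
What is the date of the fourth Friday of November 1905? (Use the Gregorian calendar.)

November 24, 1905

November 1, 1905 is a Wednesday.
The first Friday is therefore November 3 (2 days later).
The fourth Friday is 3 + 3×7 = November 24.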